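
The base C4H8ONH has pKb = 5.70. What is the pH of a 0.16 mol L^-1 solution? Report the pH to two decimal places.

pH = 10.75

C4H8ONH + H2O ⇌ C4H8ONH2+ + OH-
Kb = 10^(−5.70) = 2.00 × 10^-6
Kb = x²/(0.16 − x) = 2.00 × 10^-6
Assume x ≪ 0.16: x ≈ √(2.00 × 10^-6 × 0.16) = 5.66 × 10^-4 M
pOH = 3.25, so pH = 14.00 − pOH = 10.75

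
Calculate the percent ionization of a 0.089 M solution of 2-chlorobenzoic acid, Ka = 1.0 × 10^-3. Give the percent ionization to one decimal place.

ClC6H4COOH ⇌ ClC6H4COO- + H+; let x = [H+] at equilibrium.
Ka = x²/(C₀ − x); solving the quadratic gives x = 8.95 × 10^-3 M.
Fraction ionized = 8.95 × 10^-3 / 0.089 = 0.1006 → 10.1%

10.1%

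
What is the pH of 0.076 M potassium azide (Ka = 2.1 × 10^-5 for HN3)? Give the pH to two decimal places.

pH = 8.78

N3- is the conjugate base of the weak acid HN3.
Kb = Kw/Ka = 1.0×10^-14 / 2.1 × 10^-5 = 4.76 × 10^-10
Kb = [OH-]²/(0.076 − [OH-]) = 4.76 × 10^-10
Neglecting [OH-] in the denominator: [OH-] = √(4.76 × 10^-10 × 0.076) = 6.01 × 10^-6 M
pOH = 5.22, so pH = 14.00 − pOH = 8.78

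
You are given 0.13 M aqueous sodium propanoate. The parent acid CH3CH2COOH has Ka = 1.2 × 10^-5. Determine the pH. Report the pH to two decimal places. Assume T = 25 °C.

CH3CH2COO- is the conjugate base of the weak acid CH3CH2COOH.
Kb = Kw/Ka = 1.0×10^-14 / 1.2 × 10^-5 = 8.33 × 10^-10
Kb = [OH-]²/(0.13 − [OH-]) = 8.33 × 10^-10
Since Kb ≪ C₀, [OH-] ≈ √(Kb·C₀) = 1.04 × 10^-5 M.
pOH = 4.98, so pH = 14.00 − pOH = 9.02

pH = 9.02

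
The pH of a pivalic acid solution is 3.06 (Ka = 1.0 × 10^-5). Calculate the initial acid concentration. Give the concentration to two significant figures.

[H+] = 10^(-3.06) = 8.71 × 10^-4 M = x
Ka = x²/(C₀ − x) ⇒ C₀ = x + x²/Ka
C₀ = 8.71 × 10^-4 + (8.71 × 10^-4)²/(1.0 × 10^-5) = 7.67 × 10^-2 M

C₀ = 7.7 × 10^-2 M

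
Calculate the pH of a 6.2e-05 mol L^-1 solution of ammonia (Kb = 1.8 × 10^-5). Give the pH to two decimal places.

NH3 + H2O ⇌ NH4+ + OH-
Kb = [OH-]²/(6.2e-05 − [OH-]) = 1.8 × 10^-5
The 5% rule fails; solving [OH-]² + Kb·[OH-] − Kb·C₀ = 0 exactly:
[OH-] = (−Kb + √(Kb² + 4·Kb·C₀))/2 = 2.56 × 10^-5 M
pOH = −log(2.56 × 10^-5) = 4.59; pH = 14.00 − 4.59 = 9.41

pH = 9.41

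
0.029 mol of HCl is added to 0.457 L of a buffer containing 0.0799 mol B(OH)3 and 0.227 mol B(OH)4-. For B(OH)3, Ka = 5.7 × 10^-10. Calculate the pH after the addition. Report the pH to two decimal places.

pH = 9.50

Added H+ converts B(OH)4- to B(OH)3: B(OH)3 → 0.109 mol, B(OH)4- → 0.198 mol.
pKa = −log(5.7 × 10^-10) = 9.244
pH = pKa + log(n_B(OH)4-/n_B(OH)3) = 9.244 + log(0.198/0.109) = 9.244 + (+0.259)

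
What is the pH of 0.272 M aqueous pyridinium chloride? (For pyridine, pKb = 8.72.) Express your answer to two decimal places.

C5H5NH+ is the conjugate acid of the weak base C5H5N.
Kb = 10^(−8.72) = 1.91 × 10^-9
Ka = Kw/Kb = 1.0×10^-14 / 1.91 × 10^-9 = 5.24 × 10^-6
From the ICE table, Ka = x²/(0.272 − x) = 5.24 × 10^-6.
Assume x ≪ 0.272: x ≈ √(5.24 × 10^-6 × 0.272) = 1.19 × 10^-3 M
pH = −log[H+] = −log(1.19 × 10^-3) = 2.92

pH = 2.92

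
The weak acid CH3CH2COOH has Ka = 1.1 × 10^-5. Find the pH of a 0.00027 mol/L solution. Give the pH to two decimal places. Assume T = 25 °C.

CH3CH2COOH ⇌ CH3CH2COO- + H+
Let x = [H+] at equilibrium. Ka = x²/(0.00027 − x).
x is not negligible relative to C₀; solve x² + 1.1e-05·x − 2.97e-09 = 0.
x = (−Ka + √(Ka² + 4·Ka·C₀))/2 = 4.93 × 10^-5 M
pH = −log[H+] = −log(4.93 × 10^-5) = 4.31

pH = 4.31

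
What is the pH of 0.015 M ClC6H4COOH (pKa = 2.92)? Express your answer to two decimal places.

ClC6H4COOH ⇌ ClC6H4COO- + H+
Ka = 10^(−2.92) = 1.20 × 10^-3
Ka = [H+]²/(0.015 − [H+]) = 1.20 × 10^-3
The 5% rule fails; solving [H+]² + Ka·[H+] − Ka·C₀ = 0 exactly:
[H+] = (−Ka + √(Ka² + 4·Ka·C₀))/2 = 3.68 × 10^-3 M
pH = −log(3.68 × 10^-3) = 2.43

pH = 2.43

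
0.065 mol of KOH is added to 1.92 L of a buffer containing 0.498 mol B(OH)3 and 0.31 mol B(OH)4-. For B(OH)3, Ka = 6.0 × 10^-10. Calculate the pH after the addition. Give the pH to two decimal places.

OH- converts B(OH)3 to B(OH)4-: B(OH)3 → 0.433 mol, B(OH)4- → 0.375 mol.
pKa = −log(6.0 × 10^-10) = 9.222
pH = pKa + log([A⁻]/[HA]) = 9.222 + log(0.375/0.433) = 9.222 -0.062

pH = 9.16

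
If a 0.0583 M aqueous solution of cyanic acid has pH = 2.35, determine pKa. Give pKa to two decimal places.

pKa = 3.43

[H+] = 10^(-2.35) = 4.47 × 10^-3 M
At equilibrium [HA] = 0.0583 − 4.47 × 10^-3 = 5.38 × 10^-2 M
Ka = [H+][A-]/[HA] = (4.47 × 10^-3)² / 5.38 × 10^-2 = 3.71 × 10^-4
pKa = -log(3.71 × 10^-4) = 3.43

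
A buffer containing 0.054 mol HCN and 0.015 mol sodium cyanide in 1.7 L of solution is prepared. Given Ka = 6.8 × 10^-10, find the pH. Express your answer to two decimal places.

pKa = −log(6.8 × 10^-10) = 9.167
Henderson–Hasselbalch: pH = pKa + log([CN-]/[HCN]) = 9.167 + log(0.015/0.054)
pH = 9.167 + (-0.556) = 8.61

pH = 8.61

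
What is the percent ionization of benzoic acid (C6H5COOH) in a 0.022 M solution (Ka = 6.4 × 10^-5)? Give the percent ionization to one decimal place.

5.3%

C6H5COOH ⇌ C6H5COO- + H+; let x = [H+] at equilibrium.
Ka = x²/(C₀ − x); solving the quadratic gives x = 1.16 × 10^-3 M.
Fraction ionized = 1.16 × 10^-3 / 0.022 = 0.0527 → 5.3%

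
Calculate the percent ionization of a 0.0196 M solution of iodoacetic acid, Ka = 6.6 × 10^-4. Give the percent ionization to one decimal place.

16.7%

ICH2COOH ⇌ ICH2COO- + H+; let x = [H+] at equilibrium.
Solve x² + 0.00066x − 1.29e-05 = 0 → x = 3.28 × 10^-3 M
% ionization = x/C₀ × 100% = 3.28 × 10^-3/0.0196 × 100% = 16.7%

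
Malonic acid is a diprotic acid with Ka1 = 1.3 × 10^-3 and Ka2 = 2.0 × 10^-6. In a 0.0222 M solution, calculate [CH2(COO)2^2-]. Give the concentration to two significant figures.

2.0 × 10^-6 M

First ionization gives [H+] ≈ [CH2(COOH)COO-] = 4.76 × 10^-3 M.
Second step: Ka2 = [H+][CH2(COO)2^2-]/[CH2(COOH)COO-] ≈ [CH2(COO)2^2-] (since [H+] ≈ [CH2(COOH)COO-]).
So [CH2(COO)2^2-] ≈ Ka2.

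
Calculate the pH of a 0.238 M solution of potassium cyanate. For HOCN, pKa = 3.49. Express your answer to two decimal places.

OCN- is the conjugate base of the weak acid HOCN.
Ka = 10^(−3.49) = 3.24 × 10^-4
Kb = Kw/Ka = 1.0×10^-14 / 3.24 × 10^-4 = 3.09 × 10^-11
From the ICE table, Kb = [OH-]²/(0.238 − [OH-]) = 3.09 × 10^-11.
Neglecting [OH-] in the denominator: [OH-] = √(3.09 × 10^-11 × 0.238) = 2.71 × 10^-6 M
pOH = 5.57, so pH = 14.00 − pOH = 8.43

pH = 8.43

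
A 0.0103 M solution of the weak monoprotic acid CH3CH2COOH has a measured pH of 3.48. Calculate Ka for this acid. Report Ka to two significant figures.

[H+] = 10^(-3.48) = 3.31 × 10^-4 M
At equilibrium [HA] = 0.0103 − 3.31 × 10^-4 = 9.97 × 10^-3 M
Ka = [H+][A-]/[HA] = (3.31 × 10^-4)² / 9.97 × 10^-3 = 1.1 × 10^-5

Ka = 1.1 × 10^-5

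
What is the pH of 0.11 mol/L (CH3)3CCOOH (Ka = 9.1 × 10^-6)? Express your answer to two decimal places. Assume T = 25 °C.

pH = 3.00

(CH3)3CCOOH ⇌ (CH3)3CCOO- + H+
Ka = [H+]²/(0.11 − [H+]) = 9.1 × 10^-6
Assume [H+] ≪ 0.11: [H+] ≈ √(9.1 × 10^-6 × 0.11) = 1.00 × 10^-3 M
Check: 0.91% ionized — well under 5%, approximation valid.
pH = −log[H+] = −log(1.00 × 10^-3) = 3.00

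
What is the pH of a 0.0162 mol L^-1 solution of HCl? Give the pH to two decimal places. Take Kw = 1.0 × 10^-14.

HCl is a strong acid and dissociates completely, so [H+] = 0.0162 M.
pH = -log(0.0162) = 1.79

pH = 1.79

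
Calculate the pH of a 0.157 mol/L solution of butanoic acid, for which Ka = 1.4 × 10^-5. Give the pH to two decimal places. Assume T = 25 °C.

pH = 2.83

CH3(CH2)2COOH ⇌ CH3(CH2)2COO- + H+
Ka = x²/(0.157 − x) = 1.4 × 10^-5
Since Ka ≪ C₀, x ≈ √(Ka·C₀) = 1.48 × 10^-3 M.
(x/C₀ = 0.94% < 5%, so the approximation holds.)
pH = −log[H+] = −log(1.48 × 10^-3) = 2.83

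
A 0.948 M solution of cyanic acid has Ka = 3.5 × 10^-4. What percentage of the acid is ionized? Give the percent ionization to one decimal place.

HOCN ⇌ OCN- + H+; let x = [H+] at equilibrium.
x ≈ √(Ka·C₀) = √(3.5 × 10^-4 × 0.948) = 1.82 × 10^-2 M
% ionization = x/C₀ × 100% = 1.82 × 10^-2/0.948 × 100% = 1.9%

1.9%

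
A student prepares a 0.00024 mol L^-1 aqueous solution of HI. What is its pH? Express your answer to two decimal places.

pH = 3.62

HI is a strong acid and dissociates completely, so [H+] = 0.00024 M.
pH = -log(0.00024) = 3.62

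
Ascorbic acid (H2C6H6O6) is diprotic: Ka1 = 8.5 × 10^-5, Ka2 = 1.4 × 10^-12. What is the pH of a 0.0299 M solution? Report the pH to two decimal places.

pH = 2.81

Ka1 ≫ Ka2, so treat the first dissociation as the only significant source of H+.
Ka1 = x²/(0.0299 − x) = 8.5 × 10^-5
Solving the quadratic: x = (−Ka1 + √(Ka1² + 4·Ka1·C₀))/2 = 1.55 × 10^-3 M
pH = −log(1.55 × 10^-3) = 2.81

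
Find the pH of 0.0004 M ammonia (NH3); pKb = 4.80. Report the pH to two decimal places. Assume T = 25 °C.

pH = 9.86

NH3 + H2O ⇌ NH4+ + OH-
Kb = 10^(−4.80) = 1.58 × 10^-5
Let x = [OH-] at equilibrium. Kb = x²/(0.0004 − x).
Here C₀/Kb ≈ 25.3, so the small-x approximation fails. Use the quadratic:
x = [−1.58e-05 + √(1.58e-05² + 2.53e-08)]/2 = 7.20 × 10^-5 M
pOH = −log(7.20 × 10^-5) = 4.14; pH = 14.00 − 4.14 = 9.86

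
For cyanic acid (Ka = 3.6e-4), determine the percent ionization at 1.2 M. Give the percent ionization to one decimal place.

1.7%

HOCN ⇌ OCN- + H+; let x = [H+] at equilibrium.
x ≈ √(Ka·C₀) = √(3.6 × 10^-4 × 1.2) = 2.08 × 10^-2 M
Fraction ionized = 2.08 × 10^-2 / 1.2 = 0.0173 → 1.7%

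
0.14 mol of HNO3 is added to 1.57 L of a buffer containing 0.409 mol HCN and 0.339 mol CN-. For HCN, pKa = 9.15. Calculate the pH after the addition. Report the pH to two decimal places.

Added H+ converts CN- to HCN: HCN → 0.549 mol, CN- → 0.199 mol.
pH = pKa + log(n_CN-/n_HCN) = 9.15 + log(0.199/0.549) = 9.15 + (-0.441)

pH = 8.71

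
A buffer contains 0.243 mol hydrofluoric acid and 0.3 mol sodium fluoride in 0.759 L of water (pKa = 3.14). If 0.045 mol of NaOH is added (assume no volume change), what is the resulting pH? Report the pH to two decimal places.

After neutralization: n(HF) = 0.198 mol, n(F-) = 0.345 mol.
Henderson–Hasselbalch with mole ratio 0.345/0.198: pH = 3.14 + (+0.241)

pH = 3.38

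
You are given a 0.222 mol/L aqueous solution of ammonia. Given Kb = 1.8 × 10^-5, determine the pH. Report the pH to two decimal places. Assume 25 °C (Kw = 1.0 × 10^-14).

NH3 + H2O ⇌ NH4+ + OH-
Let x = [OH-] at equilibrium. Kb = x²/(0.222 − x).
Assume x ≪ 0.222: x ≈ √(1.8 × 10^-5 × 0.222) = 2.00 × 10^-3 M
pOH = −log(2.00 × 10^-3) = 2.70; pH = 14.00 − 2.70 = 11.30

pH = 11.30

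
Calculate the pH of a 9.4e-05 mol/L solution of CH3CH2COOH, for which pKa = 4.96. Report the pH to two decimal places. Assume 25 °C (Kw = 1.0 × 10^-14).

CH3CH2COOH ⇌ CH3CH2COO- + H+
Ka = 10^(−4.96) = 1.10 × 10^-5
Ka = [H+]²/(9.4e-05 − [H+]) = 1.10 × 10^-5
[H+] is not negligible relative to C₀; solve [H+]² + 1.1e-05·[H+] − 1.03e-09 = 0.
[H+] = (−Ka + √(Ka² + 4·Ka·C₀))/2 = 2.71 × 10^-5 M
pH = −log[H+] = −log(2.71 × 10^-5) = 4.57

pH = 4.57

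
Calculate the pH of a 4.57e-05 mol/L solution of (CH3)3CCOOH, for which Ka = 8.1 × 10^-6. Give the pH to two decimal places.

(CH3)3CCOOH ⇌ (CH3)3CCOO- + H+
From the ICE table, Ka = x²/(4.57e-05 − x) = 8.1 × 10^-6.
Here C₀/Ka ≈ 5.64, so the small-x approximation fails. Use the quadratic:
x = (−Ka + √(Ka² + 4·Ka·C₀))/2 = 1.56 × 10^-5 M
pH = −log[H+] = −log(1.56 × 10^-5) = 4.81

pH = 4.81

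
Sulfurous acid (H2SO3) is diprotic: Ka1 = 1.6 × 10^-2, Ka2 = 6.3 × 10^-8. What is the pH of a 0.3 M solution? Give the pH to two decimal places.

pH = 1.21

Ka1 ≫ Ka2, so treat the first dissociation as the only significant source of H+.
Ka1 = x²/(0.3 − x) = 1.6 × 10^-2
Solving the quadratic: x = (−Ka1 + √(Ka1² + 4·Ka1·C₀))/2 = 6.17 × 10^-2 M
pH = −log(6.17 × 10^-2) = 1.21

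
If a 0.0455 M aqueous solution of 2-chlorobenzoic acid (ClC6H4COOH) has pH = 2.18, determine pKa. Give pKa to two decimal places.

pKa = 2.95

[H+] = 10^(-2.18) = 6.61 × 10^-3 M
At equilibrium [HA] = 0.0455 − 6.61 × 10^-3 = 3.89 × 10^-2 M
Ka = [H+][A-]/[HA] = (6.61 × 10^-3)² / 3.89 × 10^-2 = 1.12 × 10^-3
pKa = -log(1.12 × 10^-3) = 2.95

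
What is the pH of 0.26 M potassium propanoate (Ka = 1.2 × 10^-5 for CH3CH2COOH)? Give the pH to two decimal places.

CH3CH2COO- is the conjugate base of the weak acid CH3CH2COOH.
Kb = Kw/Ka = 1.0×10^-14 / 1.2 × 10^-5 = 8.33 × 10^-10
From the ICE table, Kb = [OH-]²/(0.26 − [OH-]) = 8.33 × 10^-10.
Assume [OH-] ≪ 0.26: [OH-] ≈ √(8.33 × 10^-10 × 0.26) = 1.47 × 10^-5 M
Check: 0.0057% ionized — well under 5%, approximation valid.
pOH = 4.83, so pH = 14.00 − pOH = 9.17

pH = 9.17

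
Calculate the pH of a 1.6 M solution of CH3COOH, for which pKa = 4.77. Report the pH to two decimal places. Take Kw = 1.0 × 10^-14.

CH3COOH ⇌ CH3COO- + H+
Ka = 10^(−4.77) = 1.70 × 10^-5
From the ICE table, Ka = x²/(1.6 − x) = 1.70 × 10^-5.
Neglecting x in the denominator: x = √(1.70 × 10^-5 × 1.6) = 5.22 × 10^-3 M
pH = −log(5.22 × 10^-3) = 2.28

pH = 2.28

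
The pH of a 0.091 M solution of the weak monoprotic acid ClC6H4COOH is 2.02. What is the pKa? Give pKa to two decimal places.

pKa = 2.95

[H+] = 10^(-2.02) = 9.55 × 10^-3 M
At equilibrium [HA] = 0.091 − 9.55 × 10^-3 = 8.14 × 10^-2 M
Ka = [H+][A-]/[HA] = (9.55 × 10^-3)² / 8.14 × 10^-2 = 1.12 × 10^-3
pKa = -log(1.12 × 10^-3) = 2.95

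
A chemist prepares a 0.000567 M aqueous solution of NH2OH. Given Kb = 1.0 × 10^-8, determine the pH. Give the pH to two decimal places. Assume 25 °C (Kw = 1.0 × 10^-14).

NH2OH + H2O ⇌ NH3OH+ + OH-
Let x = [OH-] at equilibrium. Kb = x²/(0.000567 − x).
Neglecting x in the denominator: x = √(1.0 × 10^-8 × 0.000567) = 2.38 × 10^-6 M
pOH = 5.62, so pH = 14.00 − pOH = 8.38

pH = 8.38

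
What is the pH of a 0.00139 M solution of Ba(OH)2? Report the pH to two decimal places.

Ba(OH)2 is a strong base (each formula unit releases 2 OH-); [OH-] = 0.00278 M.
pOH = -log(0.00278) = 2.56
pH = 14.00 - 2.56 = 11.44

pH = 11.44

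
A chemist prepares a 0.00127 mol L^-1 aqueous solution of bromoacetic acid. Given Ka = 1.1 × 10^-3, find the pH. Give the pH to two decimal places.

pH = 3.12

BrCH2COOH ⇌ BrCH2COO- + H+
From the ICE table, Ka = x²/(0.00127 − x) = 1.1 × 10^-3.
The 5% rule fails; solving x² + Ka·x − Ka·C₀ = 0 exactly:
x = (−Ka + √(Ka² + 4·Ka·C₀))/2 = 7.54 × 10^-4 M
pH = −log(7.54 × 10^-4) = 3.12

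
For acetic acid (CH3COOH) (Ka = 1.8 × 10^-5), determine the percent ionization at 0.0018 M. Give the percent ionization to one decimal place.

CH3COOH ⇌ CH3COO- + H+; let x = [H+] at equilibrium.
Ka = x²/(C₀ − x); solving the quadratic gives x = 1.71 × 10^-4 M.
Fraction ionized = 1.71 × 10^-4 / 0.0018 = 0.0950 → 9.5%

9.5%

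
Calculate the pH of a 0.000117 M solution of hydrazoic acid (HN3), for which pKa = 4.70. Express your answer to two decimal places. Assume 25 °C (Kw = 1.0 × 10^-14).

pH = 4.40

HN3 ⇌ N3- + H+
Ka = 10^(−4.70) = 2.00 × 10^-5
From the ICE table, Ka = x²/(0.000117 − x) = 2.00 × 10^-5.
x is not negligible relative to C₀; solve x² + 2e-05·x − 2.34e-09 = 0.
x = [−2e-05 + √(2e-05² + 9.36e-09)]/2 = 3.94 × 10^-5 M
pH = −log[H+] = −log(3.94 × 10^-5) = 4.40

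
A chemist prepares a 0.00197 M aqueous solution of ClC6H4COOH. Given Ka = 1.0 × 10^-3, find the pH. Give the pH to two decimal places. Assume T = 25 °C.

pH = 3.00

ClC6H4COOH ⇌ ClC6H4COO- + H+
Ka = x²/(0.00197 − x) = 1.0 × 10^-3
x is not negligible relative to C₀; solve x² + 0.001·x − 1.97e-06 = 0.
x = [−0.001 + √(0.001² + 7.88e-06)]/2 = 9.90 × 10^-4 M
pH = −log(9.90 × 10^-4) = 3.00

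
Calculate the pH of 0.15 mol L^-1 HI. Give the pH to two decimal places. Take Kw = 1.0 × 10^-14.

pH = 0.82

HI is a strong acid and dissociates completely, so [H+] = 0.15 M.
pH = -log(0.15) = 0.82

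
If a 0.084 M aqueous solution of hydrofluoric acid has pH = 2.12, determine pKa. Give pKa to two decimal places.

pKa = 3.12

[H+] = 10^(-2.12) = 7.59 × 10^-3 M
At equilibrium [HA] = 0.084 − 7.59 × 10^-3 = 7.64 × 10^-2 M
Ka = [H+][A-]/[HA] = (7.59 × 10^-3)² / 7.64 × 10^-2 = 7.54 × 10^-4
pKa = -log(7.54 × 10^-4) = 3.12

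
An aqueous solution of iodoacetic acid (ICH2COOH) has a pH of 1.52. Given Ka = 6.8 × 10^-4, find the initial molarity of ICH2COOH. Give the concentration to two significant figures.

C₀ = 1.4 M

[H+] = 10^(-1.52) = 3.02 × 10^-2 M = x
Ka = x²/(C₀ − x) ⇒ C₀ = x + x²/Ka
C₀ = 3.02 × 10^-2 + (3.02 × 10^-2)²/(6.8 × 10^-4) = 1.37 M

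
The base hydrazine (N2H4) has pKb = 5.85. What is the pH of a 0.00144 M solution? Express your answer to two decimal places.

pH = 9.65

N2H4 + H2O ⇌ N2H5+ + OH-
Kb = 10^(−5.85) = 1.41 × 10^-6
Let x = [OH-] at equilibrium. Kb = x²/(0.00144 − x).
Neglecting x in the denominator: x = √(1.41 × 10^-6 × 0.00144) = 4.51 × 10^-5 M
pOH = 4.35, so pH = 14.00 − pOH = 9.65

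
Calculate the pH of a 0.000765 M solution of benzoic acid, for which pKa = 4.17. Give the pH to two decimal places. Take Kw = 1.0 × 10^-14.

C6H5COOH ⇌ C6H5COO- + H+
Ka = 10^(−4.17) = 6.76 × 10^-5
From the ICE table, Ka = [H+]²/(0.000765 − [H+]) = 6.76 × 10^-5.
Here C₀/Ka ≈ 11.3, so the small-[H+] approximation fails. Use the quadratic:
[H+] = (−Ka + √(Ka² + 4·Ka·C₀))/2 = 1.96 × 10^-4 M
pH = −log(1.96 × 10^-4) = 3.71

pH = 3.71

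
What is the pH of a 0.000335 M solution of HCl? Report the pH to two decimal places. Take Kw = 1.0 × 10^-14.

HCl is a strong acid and dissociates completely, so [H+] = 0.000335 M.
pH = -log(0.000335) = 3.47

pH = 3.47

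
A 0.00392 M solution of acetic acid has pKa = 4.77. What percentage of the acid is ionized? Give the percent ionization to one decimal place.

6.4%

CH3COOH ⇌ CH3COO- + H+; let x = [H+] at equilibrium.
Ka = 10^(−4.77) = 1.70 × 10^-5
Ka = x²/(C₀ − x); solving the quadratic gives x = 2.50 × 10^-4 M.
Fraction ionized = 2.50 × 10^-4 / 0.00392 = 0.0638 → 6.4%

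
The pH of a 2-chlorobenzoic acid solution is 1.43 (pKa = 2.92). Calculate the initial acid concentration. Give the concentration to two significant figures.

[H+] = 10^(-1.43) = 3.72 × 10^-2 M = x
Ka = 10^(−2.92) = 1.20 × 10^-3
Ka = x²/(C₀ − x) ⇒ C₀ = x + x²/Ka
C₀ = 3.72 × 10^-2 + (3.72 × 10^-2)²/(1.20 × 10^-3) = 1.19 M

C₀ = 1.2 M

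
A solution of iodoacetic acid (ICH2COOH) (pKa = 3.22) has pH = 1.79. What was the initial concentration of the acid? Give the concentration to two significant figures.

[H+] = 10^(-1.79) = 1.62 × 10^-2 M = x
Ka = 10^(−3.22) = 6.03 × 10^-4
Ka = x²/(C₀ − x) ⇒ C₀ = x + x²/Ka
C₀ = 1.62 × 10^-2 + (1.62 × 10^-2)²/(6.03 × 10^-4) = 4.51 × 10^-1 M

C₀ = 4.5 × 10^-1 M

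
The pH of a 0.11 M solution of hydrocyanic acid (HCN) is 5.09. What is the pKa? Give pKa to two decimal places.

[H+] = 10^(-5.09) = 8.13 × 10^-6 M
At equilibrium [HA] = 0.11 − 8.13 × 10^-6 = 1.10 × 10^-1 M
Ka = [H+][A-]/[HA] = (8.13 × 10^-6)² / 1.10 × 10^-1 = 6.01 × 10^-10
pKa = -log(6.01 × 10^-10) = 9.22

pKa = 9.22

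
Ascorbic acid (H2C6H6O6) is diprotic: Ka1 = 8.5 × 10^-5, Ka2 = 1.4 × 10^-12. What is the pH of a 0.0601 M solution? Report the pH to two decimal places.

Ka1 ≫ Ka2, so treat the first dissociation as the only significant source of H+.
Ka1 = x²/(0.0601 − x) = 8.5 × 10^-5
x ≈ √(8.5 × 10^-5 × 0.0601) = 2.26 × 10^-3 M
pH = −log(2.26 × 10^-3) = 2.65

pH = 2.65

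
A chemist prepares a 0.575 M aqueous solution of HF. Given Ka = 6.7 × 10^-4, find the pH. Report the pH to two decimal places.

HF ⇌ F- + H+
Ka = [H+]²/(0.575 − [H+]) = 6.7 × 10^-4
Since Ka ≪ C₀, [H+] ≈ √(Ka·C₀) = 1.96 × 10^-2 M.
pH = −log(1.96 × 10^-2) = 1.71

pH = 1.71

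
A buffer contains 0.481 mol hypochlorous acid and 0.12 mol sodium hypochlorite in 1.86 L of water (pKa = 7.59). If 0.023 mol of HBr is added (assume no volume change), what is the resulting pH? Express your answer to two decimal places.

After neutralization: n(HOCl) = 0.504 mol, n(OCl-) = 0.097 mol.
pH = pKa + log([A⁻]/[HA]) = 7.59 + log(0.097/0.504) = 7.59 -0.716

pH = 6.87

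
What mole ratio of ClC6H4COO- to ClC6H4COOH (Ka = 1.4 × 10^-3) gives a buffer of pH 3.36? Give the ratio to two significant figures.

ratio = 3.2

pKa = -log(1.4 × 10^-3) = 2.854
pH = pKa + log(r) ⇒ log(r) = 3.36 − 2.854 = +0.506
r = [ClC6H4COO-]/[ClC6H4COOH] = 10^(+0.506) = 3.21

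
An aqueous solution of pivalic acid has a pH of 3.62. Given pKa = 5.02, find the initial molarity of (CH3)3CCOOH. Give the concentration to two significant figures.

C₀ = 6.3 × 10^-3 M

[H+] = 10^(-3.62) = 2.40 × 10^-4 M = x
Ka = 10^(−5.02) = 9.55 × 10^-6
Ka = x²/(C₀ − x) ⇒ C₀ = x + x²/Ka
C₀ = 2.40 × 10^-4 + (2.40 × 10^-4)²/(9.55 × 10^-6) = 6.27 × 10^-3 M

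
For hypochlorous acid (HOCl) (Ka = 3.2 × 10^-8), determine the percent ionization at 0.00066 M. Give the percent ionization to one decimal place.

0.7%

HOCl ⇌ OCl- + H+; let x = [H+] at equilibrium.
x ≈ √(Ka·C₀) = √(3.2 × 10^-8 × 0.00066) = 4.60 × 10^-6 M
Fraction ionized = 4.60 × 10^-6 / 0.00066 = 0.0070 → 0.7%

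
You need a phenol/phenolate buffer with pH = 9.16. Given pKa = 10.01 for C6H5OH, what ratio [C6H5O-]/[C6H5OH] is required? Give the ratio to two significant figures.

pH = pKa + log(r) ⇒ log(r) = 9.16 − 10.01 = -0.85
r = [C6H5O-]/[C6H5OH] = 10^(-0.85) = 0.141

ratio = 0.14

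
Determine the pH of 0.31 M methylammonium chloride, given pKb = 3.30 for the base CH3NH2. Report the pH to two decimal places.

CH3NH3+ is the conjugate acid of the weak base CH3NH2.
Kb = 10^(−3.30) = 5.01 × 10^-4
Ka = Kw/Kb = 1.0×10^-14 / 5.01 × 10^-4 = 2.00 × 10^-11
Ka = [H+]²/(0.31 − [H+]) = 2.00 × 10^-11
Since Ka ≪ C₀, [H+] ≈ √(Ka·C₀) = 2.49 × 10^-6 M.
([H+]/C₀ = 0.0008% < 5%, so the approximation holds.)
pH = −log(2.49 × 10^-6) = 5.60

pH = 5.60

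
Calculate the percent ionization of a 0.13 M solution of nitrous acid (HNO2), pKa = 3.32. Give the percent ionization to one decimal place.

HNO2 ⇌ NO2- + H+; let x = [H+] at equilibrium.
Ka = 10^(−3.32) = 4.79 × 10^-4
Ka = x²/(C₀ − x); solving the quadratic gives x = 7.66 × 10^-3 M.
% ionization = x/C₀ × 100% = 7.66 × 10^-3/0.13 × 100% = 5.9%

5.9%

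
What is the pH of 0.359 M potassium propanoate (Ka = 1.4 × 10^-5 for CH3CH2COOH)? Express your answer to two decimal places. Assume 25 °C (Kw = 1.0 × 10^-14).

CH3CH2COO- is the conjugate base of the weak acid CH3CH2COOH.
Kb = Kw/Ka = 1.0×10^-14 / 1.4 × 10^-5 = 7.14 × 10^-10
Kb = x²/(0.359 − x) = 7.14 × 10^-10
Assume x ≪ 0.359: x ≈ √(7.14 × 10^-10 × 0.359) = 1.60 × 10^-5 M
pOH = 4.80, so pH = 14.00 − pOH = 9.20

pH = 9.20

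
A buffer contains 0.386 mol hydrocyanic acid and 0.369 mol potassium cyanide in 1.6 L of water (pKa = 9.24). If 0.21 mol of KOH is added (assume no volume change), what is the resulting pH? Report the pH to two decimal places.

pH = 9.76

OH- converts HCN to CN-: HCN → 0.176 mol, CN- → 0.579 mol.
pH = pKa + log(n_CN-/n_HCN) = 9.24 + log(0.579/0.176) = 9.24 + (+0.517)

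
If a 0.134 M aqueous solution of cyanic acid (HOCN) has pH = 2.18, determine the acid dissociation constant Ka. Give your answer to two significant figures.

Ka = 3.4 × 10^-4

[H+] = 10^(-2.18) = 6.61 × 10^-3 M
At equilibrium [HA] = 0.134 − 6.61 × 10^-3 = 1.27 × 10^-1 M
Ka = [H+][A-]/[HA] = (6.61 × 10^-3)² / 1.27 × 10^-1 = 3.4 × 10^-4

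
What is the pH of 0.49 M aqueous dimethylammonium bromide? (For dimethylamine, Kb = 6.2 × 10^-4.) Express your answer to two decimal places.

(CH3)2NH2+ is the conjugate acid of the weak base (CH3)2NH.
Ka = Kw/Kb = 1.0×10^-14 / 6.2 × 10^-4 = 1.61 × 10^-11
Ka = [H+]²/(0.49 − [H+]) = 1.61 × 10^-11
Neglecting [H+] in the denominator: [H+] = √(1.61 × 10^-11 × 0.49) = 2.81 × 10^-6 M
([H+]/C₀ = 0.00057% < 5%, so the approximation holds.)
pH = −log(2.81 × 10^-6) = 5.55

pH = 5.55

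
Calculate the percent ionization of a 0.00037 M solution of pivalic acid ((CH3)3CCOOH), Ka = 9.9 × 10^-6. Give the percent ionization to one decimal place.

(CH3)3CCOOH ⇌ (CH3)3CCOO- + H+; let x = [H+] at equilibrium.
Solve x² + 9.9e-06x − 3.66e-09 = 0 → x = 5.58 × 10^-5 M
% ionization = x/C₀ × 100% = 5.58 × 10^-5/0.00037 × 100% = 15.1%

15.1%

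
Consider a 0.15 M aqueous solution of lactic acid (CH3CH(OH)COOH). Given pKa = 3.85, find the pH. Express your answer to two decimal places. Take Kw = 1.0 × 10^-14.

CH3CH(OH)COOH ⇌ CH3CH(OH)COO- + H+
Ka = 10^(−3.85) = 1.41 × 10^-4
From the ICE table, Ka = x²/(0.15 − x) = 1.41 × 10^-4.
Assume x ≪ 0.15: x ≈ √(1.41 × 10^-4 × 0.15) = 4.60 × 10^-3 M
(x/C₀ = 3.1% < 5%, so the approximation holds.)
pH = −log(4.60 × 10^-3) = 2.34

pH = 2.34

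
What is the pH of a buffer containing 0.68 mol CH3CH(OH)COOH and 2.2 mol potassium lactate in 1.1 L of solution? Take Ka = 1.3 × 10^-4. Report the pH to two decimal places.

pH = 4.40

pKa = −log(1.3 × 10^-4) = 3.886
Using pH = pKa + log([base]/[acid]) with [base]/[acid] = 2.2/0.68:
pH = 3.886 + (+0.510) = 4.40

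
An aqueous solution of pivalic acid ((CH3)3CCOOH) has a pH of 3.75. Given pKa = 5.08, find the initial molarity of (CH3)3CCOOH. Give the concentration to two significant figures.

[H+] = 10^(-3.75) = 1.78 × 10^-4 M = x
Ka = 10^(−5.08) = 8.32 × 10^-6
Ka = x²/(C₀ − x) ⇒ C₀ = x + x²/Ka
C₀ = 1.78 × 10^-4 + (1.78 × 10^-4)²/(8.32 × 10^-6) = 3.99 × 10^-3 M

C₀ = 4.0 × 10^-3 M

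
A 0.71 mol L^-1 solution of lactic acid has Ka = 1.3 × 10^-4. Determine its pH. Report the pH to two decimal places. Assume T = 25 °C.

pH = 2.02

CH3CH(OH)COOH ⇌ CH3CH(OH)COO- + H+
Ka = [H+]²/(0.71 − [H+]) = 1.3 × 10^-4
Neglecting [H+] in the denominator: [H+] = √(1.3 × 10^-4 × 0.71) = 9.61 × 10^-3 M
Check: 1.4% ionized — well under 5%, approximation valid.
pH = −log[H+] = −log(9.61 × 10^-3) = 2.02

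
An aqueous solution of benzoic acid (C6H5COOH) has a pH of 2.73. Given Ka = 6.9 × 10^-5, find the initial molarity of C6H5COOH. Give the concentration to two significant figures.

C₀ = 5.2 × 10^-2 M

[H+] = 10^(-2.73) = 1.86 × 10^-3 M = x
Ka = x²/(C₀ − x) ⇒ C₀ = x + x²/Ka
C₀ = 1.86 × 10^-3 + (1.86 × 10^-3)²/(6.9 × 10^-5) = 5.20 × 10^-2 M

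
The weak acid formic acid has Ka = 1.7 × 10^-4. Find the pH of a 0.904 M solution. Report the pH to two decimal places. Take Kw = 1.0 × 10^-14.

pH = 1.91

HCOOH ⇌ HCOO- + H+
From the ICE table, Ka = [H+]²/(0.904 − [H+]) = 1.7 × 10^-4.
Assume [H+] ≪ 0.904: [H+] ≈ √(1.7 × 10^-4 × 0.904) = 1.24 × 10^-2 M
pH = −log(1.24 × 10^-2) = 1.91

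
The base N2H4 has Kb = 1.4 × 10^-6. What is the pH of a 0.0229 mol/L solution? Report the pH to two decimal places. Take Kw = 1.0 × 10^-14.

pH = 10.25

N2H4 + H2O ⇌ N2H5+ + OH-
From the ICE table, Kb = x²/(0.0229 − x) = 1.4 × 10^-6.
Neglecting x in the denominator: x = √(1.4 × 10^-6 × 0.0229) = 1.79 × 10^-4 M
pOH = 3.75, so pH = 14.00 − pOH = 10.25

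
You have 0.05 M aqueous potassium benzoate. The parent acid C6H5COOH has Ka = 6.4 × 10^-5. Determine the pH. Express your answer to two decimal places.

C6H5COO- is the conjugate base of the weak acid C6H5COOH.
Kb = Kw/Ka = 1.0×10^-14 / 6.4 × 10^-5 = 1.56 × 10^-10
From the ICE table, Kb = x²/(0.05 − x) = 1.56 × 10^-10.
Assume x ≪ 0.05: x ≈ √(1.56 × 10^-10 × 0.05) = 2.79 × 10^-6 M
pOH = −log(2.79 × 10^-6) = 5.55; pH = 14.00 − 5.55 = 8.45

pH = 8.45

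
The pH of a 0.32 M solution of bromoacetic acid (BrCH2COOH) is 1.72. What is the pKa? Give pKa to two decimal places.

[H+] = 10^(-1.72) = 1.91 × 10^-2 M
At equilibrium [HA] = 0.32 − 1.91 × 10^-2 = 3.01 × 10^-1 M
Ka = [H+][A-]/[HA] = (1.91 × 10^-2)² / 3.01 × 10^-1 = 1.21 × 10^-3
pKa = -log(1.21 × 10^-3) = 2.92

pKa = 2.92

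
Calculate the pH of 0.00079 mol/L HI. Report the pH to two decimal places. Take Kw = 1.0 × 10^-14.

HI is a strong acid and dissociates completely, so [H+] = 0.00079 M.
pH = -log(0.00079) = 3.10

pH = 3.10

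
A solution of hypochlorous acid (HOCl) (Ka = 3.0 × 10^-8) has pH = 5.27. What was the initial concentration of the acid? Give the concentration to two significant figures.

C₀ = 9.7 × 10^-4 M

[H+] = 10^(-5.27) = 5.37 × 10^-6 M = x
Ka = x²/(C₀ − x) ⇒ C₀ = x + x²/Ka
C₀ = 5.37 × 10^-6 + (5.37 × 10^-6)²/(3.0 × 10^-8) = 9.67 × 10^-4 M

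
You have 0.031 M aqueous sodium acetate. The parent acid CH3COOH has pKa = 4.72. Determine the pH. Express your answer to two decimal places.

pH = 8.61

CH3COO- is the conjugate base of the weak acid CH3COOH.
Ka = 10^(−4.72) = 1.91 × 10^-5
Kb = Kw/Ka = 1.0×10^-14 / 1.91 × 10^-5 = 5.24 × 10^-10
Kb = [OH-]²/(0.031 − [OH-]) = 5.24 × 10^-10
Assume [OH-] ≪ 0.031: [OH-] ≈ √(5.24 × 10^-10 × 0.031) = 4.03 × 10^-6 M
([OH-]/C₀ = 0.013% < 5%, so the approximation holds.)
pOH = 5.39, so pH = 14.00 − pOH = 8.61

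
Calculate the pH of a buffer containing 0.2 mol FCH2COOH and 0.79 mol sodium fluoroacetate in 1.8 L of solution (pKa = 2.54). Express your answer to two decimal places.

Using pH = pKa + log([base]/[acid]) with [base]/[acid] = 0.79/0.2:
pH = 2.54 + (+0.597) = 3.14

pH = 3.14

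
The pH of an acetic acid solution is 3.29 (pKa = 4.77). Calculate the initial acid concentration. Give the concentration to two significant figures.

[H+] = 10^(-3.29) = 5.13 × 10^-4 M = x
Ka = 10^(−4.77) = 1.70 × 10^-5
Ka = x²/(C₀ − x) ⇒ C₀ = x + x²/Ka
C₀ = 5.13 × 10^-4 + (5.13 × 10^-4)²/(1.70 × 10^-5) = 1.60 × 10^-2 M

C₀ = 1.6 × 10^-2 M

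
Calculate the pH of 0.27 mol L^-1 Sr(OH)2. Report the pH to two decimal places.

pH = 13.73

Sr(OH)2 is a strong base (each formula unit releases 2 OH-); [OH-] = 0.54 M.
pOH = -log(0.54) = 0.27
pH = 14.00 - 0.27 = 13.73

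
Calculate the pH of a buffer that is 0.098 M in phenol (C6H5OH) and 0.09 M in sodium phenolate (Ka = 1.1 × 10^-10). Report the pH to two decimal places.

pKa = −log(1.1 × 10^-10) = 9.959
pH = pKa + log([A⁻]/[HA]) = 9.959 + log(0.09/0.098)
pH = 9.959 + (-0.037) = 9.92

pH = 9.92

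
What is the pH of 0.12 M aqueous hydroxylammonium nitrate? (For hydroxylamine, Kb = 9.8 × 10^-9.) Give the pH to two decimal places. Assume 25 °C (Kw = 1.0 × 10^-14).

pH = 3.46

NH3OH+ is the conjugate acid of the weak base NH2OH.
Ka = Kw/Kb = 1.0×10^-14 / 9.8 × 10^-9 = 1.02 × 10^-6
From the ICE table, Ka = x²/(0.12 − x) = 1.02 × 10^-6.
Since Ka ≪ C₀, x ≈ √(Ka·C₀) = 3.50 × 10^-4 M.
Check: 0.29% ionized — well under 5%, approximation valid.
pH = −log(3.50 × 10^-4) = 3.46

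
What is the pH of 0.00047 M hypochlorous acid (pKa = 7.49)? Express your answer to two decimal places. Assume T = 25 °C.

HOCl ⇌ OCl- + H+
Ka = 10^(−7.49) = 3.24 × 10^-8
From the ICE table, Ka = x²/(0.00047 − x) = 3.24 × 10^-8.
Neglecting x in the denominator: x = √(3.24 × 10^-8 × 0.00047) = 3.90 × 10^-6 M
(x/C₀ = 0.83% < 5%, so the approximation holds.)
pH = −log(3.90 × 10^-6) = 5.41

pH = 5.41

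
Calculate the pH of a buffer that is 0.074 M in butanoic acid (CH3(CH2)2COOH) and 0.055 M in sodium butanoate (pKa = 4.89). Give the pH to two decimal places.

pH = pKa + log([A⁻]/[HA]) = 4.89 + log(0.055/0.074)
pH = 4.89 + (-0.129) = 4.76

pH = 4.76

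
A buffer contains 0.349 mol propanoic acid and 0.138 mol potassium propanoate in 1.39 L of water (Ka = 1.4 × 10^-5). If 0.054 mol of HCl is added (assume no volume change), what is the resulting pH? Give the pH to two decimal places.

pH = 4.17

Added H+ converts CH3CH2COO- to CH3CH2COOH: CH3CH2COOH → 0.403 mol, CH3CH2COO- → 0.084 mol.
pKa = −log(1.4 × 10^-5) = 4.854
Henderson–Hasselbalch with mole ratio 0.084/0.403: pH = 4.854 + (-0.681)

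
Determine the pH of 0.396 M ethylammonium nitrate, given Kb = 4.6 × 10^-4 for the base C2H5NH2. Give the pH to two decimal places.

pH = 5.53

C2H5NH3+ is the conjugate acid of the weak base C2H5NH2.
Ka = Kw/Kb = 1.0×10^-14 / 4.6 × 10^-4 = 2.17 × 10^-11
Let x = [H+] at equilibrium. Ka = x²/(0.396 − x).
Neglecting x in the denominator: x = √(2.17 × 10^-11 × 0.396) = 2.93 × 10^-6 M
Check: 0.00074% ionized — well under 5%, approximation valid.
pH = −log(2.93 × 10^-6) = 5.53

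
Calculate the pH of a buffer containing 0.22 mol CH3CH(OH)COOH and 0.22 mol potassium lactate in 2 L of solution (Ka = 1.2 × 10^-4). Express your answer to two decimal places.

pKa = −log(1.2 × 10^-4) = 3.921
Henderson–Hasselbalch: pH = pKa + log([CH3CH(OH)COO-]/[CH3CH(OH)COOH]) = 3.921 + log(0.22/0.22)
pH = 3.921 + (+0.000) = 3.92

pH = 3.92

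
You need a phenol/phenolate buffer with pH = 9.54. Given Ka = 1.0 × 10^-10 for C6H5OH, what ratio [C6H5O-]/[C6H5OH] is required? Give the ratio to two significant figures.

ratio = 0.35

pKa = -log(1.0 × 10^-10) = 10.000
pH = pKa + log(r) ⇒ log(r) = 9.54 − 10.000 = -0.460
r = [C6H5O-]/[C6H5OH] = 10^(-0.460) = 0.347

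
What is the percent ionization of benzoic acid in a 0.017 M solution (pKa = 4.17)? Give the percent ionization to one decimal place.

6.1%

C6H5COOH ⇌ C6H5COO- + H+; let x = [H+] at equilibrium.
Ka = 10^(−4.17) = 6.76 × 10^-5
Ka = x²/(C₀ − x); solving the quadratic gives x = 1.04 × 10^-3 M.
Fraction ionized = 1.04 × 10^-3 / 0.017 = 0.0612 → 6.1%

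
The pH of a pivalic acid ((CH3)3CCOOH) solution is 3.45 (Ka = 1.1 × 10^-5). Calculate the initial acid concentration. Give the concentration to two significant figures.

[H+] = 10^(-3.45) = 3.55 × 10^-4 M = x
Ka = x²/(C₀ − x) ⇒ C₀ = x + x²/Ka
C₀ = 3.55 × 10^-4 + (3.55 × 10^-4)²/(1.1 × 10^-5) = 1.18 × 10^-2 M

C₀ = 1.2 × 10^-2 M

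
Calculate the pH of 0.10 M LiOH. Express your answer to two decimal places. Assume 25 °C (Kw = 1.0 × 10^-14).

pH = 13.00

LiOH is a strong base; [OH-] = 0.1 M.
pOH = -log(0.1) = 1.00
pH = 14.00 - 1.00 = 13.00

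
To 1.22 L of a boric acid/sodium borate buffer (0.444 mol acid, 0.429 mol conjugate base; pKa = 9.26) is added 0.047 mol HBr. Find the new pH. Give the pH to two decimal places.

pH = 9.15

After neutralization: n(B(OH)3) = 0.491 mol, n(B(OH)4-) = 0.382 mol.
Henderson–Hasselbalch with mole ratio 0.382/0.491: pH = 9.26 + (-0.109)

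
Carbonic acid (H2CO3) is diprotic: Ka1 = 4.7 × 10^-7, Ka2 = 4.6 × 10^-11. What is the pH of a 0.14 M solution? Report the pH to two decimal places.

pH = 3.59

Ka1 ≫ Ka2, so treat the first dissociation as the only significant source of H+.
Ka1 = x²/(0.14 − x) = 4.7 × 10^-7
x ≈ √(4.7 × 10^-7 × 0.14) = 2.57 × 10^-4 M
pH = −log(2.57 × 10^-4) = 3.59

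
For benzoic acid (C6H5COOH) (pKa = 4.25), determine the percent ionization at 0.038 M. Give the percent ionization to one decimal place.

3.8%

C6H5COOH ⇌ C6H5COO- + H+; let x = [H+] at equilibrium.
Ka = 10^(−4.25) = 5.62 × 10^-5
x ≈ √(Ka·C₀) = √(5.62 × 10^-5 × 0.038) = 1.46 × 10^-3 M
% ionization = x/C₀ × 100% = 1.46 × 10^-3/0.038 × 100% = 3.8%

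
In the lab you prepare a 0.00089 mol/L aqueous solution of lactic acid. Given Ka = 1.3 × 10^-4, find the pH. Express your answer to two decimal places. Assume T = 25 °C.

pH = 3.55

CH3CH(OH)COOH ⇌ CH3CH(OH)COO- + H+
Let x = [H+] at equilibrium. Ka = x²/(0.00089 − x).
Here C₀/Ka ≈ 6.85, so the small-x approximation fails. Use the quadratic:
x = (−Ka + √(Ka² + 4·Ka·C₀))/2 = 2.81 × 10^-4 M
pH = −log[H+] = −log(2.81 × 10^-4) = 3.55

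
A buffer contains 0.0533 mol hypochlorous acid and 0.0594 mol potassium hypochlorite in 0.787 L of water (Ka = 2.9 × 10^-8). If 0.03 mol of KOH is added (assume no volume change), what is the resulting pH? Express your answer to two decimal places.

After neutralization: n(HOCl) = 0.0233 mol, n(OCl-) = 0.0894 mol.
pKa = −log(2.9 × 10^-8) = 7.538
Henderson–Hasselbalch with mole ratio 0.0894/0.0233: pH = 7.538 + (+0.584)

pH = 8.12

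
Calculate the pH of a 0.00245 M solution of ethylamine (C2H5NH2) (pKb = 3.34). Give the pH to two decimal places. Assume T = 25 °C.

pH = 10.93

C2H5NH2 + H2O ⇌ C2H5NH3+ + OH-
Kb = 10^(−3.34) = 4.57 × 10^-4
Kb = x²/(0.00245 − x) = 4.57 × 10^-4
x is not negligible relative to C₀; solve x² + 0.000457·x − 1.12e-06 = 0.
x = (−Kb + √(Kb² + 4·Kb·C₀))/2 = 8.54 × 10^-4 M
pOH = 3.07, so pH = 14.00 − pOH = 10.93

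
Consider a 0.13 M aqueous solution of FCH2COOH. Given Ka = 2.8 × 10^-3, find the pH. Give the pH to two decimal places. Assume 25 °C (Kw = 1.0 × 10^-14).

pH = 1.75

FCH2COOH ⇌ FCH2COO- + H+
Let x = [H+] at equilibrium. Ka = x²/(0.13 − x).
Here C₀/Ka ≈ 46.4, so the small-x approximation fails. Use the quadratic:
x = (−Ka + √(Ka² + 4·Ka·C₀))/2 = 1.77 × 10^-2 M
pH = −log(1.77 × 10^-2) = 1.75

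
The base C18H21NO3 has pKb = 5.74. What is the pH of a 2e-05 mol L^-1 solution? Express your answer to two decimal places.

C18H21NO3 + H2O ⇌ C18H22NO3+ + OH-
Kb = 10^(−5.74) = 1.82 × 10^-6
From the ICE table, Kb = [OH-]²/(2e-05 − [OH-]) = 1.82 × 10^-6.
[OH-] is not negligible relative to C₀; solve [OH-]² + 1.82e-06·[OH-] − 3.64e-11 = 0.
[OH-] = [−1.82e-06 + √(1.82e-06² + 1.46e-10)]/2 = 5.19 × 10^-6 M
pOH = −log(5.19 × 10^-6) = 5.28; pH = 14.00 − 5.28 = 8.72

pH = 8.72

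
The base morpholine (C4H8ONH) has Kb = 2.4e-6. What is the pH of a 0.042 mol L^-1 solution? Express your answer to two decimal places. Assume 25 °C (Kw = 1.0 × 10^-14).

pH = 10.50

C4H8ONH + H2O ⇌ C4H8ONH2+ + OH-
From the ICE table, Kb = x²/(0.042 − x) = 2.4 × 10^-6.
Since Kb ≪ C₀, x ≈ √(Kb·C₀) = 3.17 × 10^-4 M.
Check: 0.76% ionized — well under 5%, approximation valid.
pOH = 3.50, so pH = 14.00 − pOH = 10.50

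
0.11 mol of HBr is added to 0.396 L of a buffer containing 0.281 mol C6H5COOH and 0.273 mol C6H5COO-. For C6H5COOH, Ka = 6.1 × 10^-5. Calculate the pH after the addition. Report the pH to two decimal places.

After neutralization: n(C6H5COOH) = 0.391 mol, n(C6H5COO-) = 0.163 mol.
pKa = −log(6.1 × 10^-5) = 4.215
pH = pKa + log([A⁻]/[HA]) = 4.215 + log(0.163/0.391) = 4.215 -0.380

pH = 3.83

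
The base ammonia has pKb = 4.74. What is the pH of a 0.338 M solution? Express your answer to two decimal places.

NH3 + H2O ⇌ NH4+ + OH-
Kb = 10^(−4.74) = 1.82 × 10^-5
From the ICE table, Kb = [OH-]²/(0.338 − [OH-]) = 1.82 × 10^-5.
Neglecting [OH-] in the denominator: [OH-] = √(1.82 × 10^-5 × 0.338) = 2.48 × 10^-3 M
([OH-]/C₀ = 0.73% < 5%, so the approximation holds.)
pOH = −log(2.48 × 10^-3) = 2.61; pH = 14.00 − 2.61 = 11.39

pH = 11.39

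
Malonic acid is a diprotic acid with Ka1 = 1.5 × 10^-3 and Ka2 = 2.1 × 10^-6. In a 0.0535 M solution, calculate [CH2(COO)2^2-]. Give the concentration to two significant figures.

2.1 × 10^-6 M

First ionization gives [H+] ≈ [CH2(COOH)COO-] = 8.24 × 10^-3 M.
Second step: Ka2 = [H+][CH2(COO)2^2-]/[CH2(COOH)COO-] ≈ [CH2(COO)2^2-] (since [H+] ≈ [CH2(COOH)COO-]).
So [CH2(COO)2^2-] ≈ Ka2.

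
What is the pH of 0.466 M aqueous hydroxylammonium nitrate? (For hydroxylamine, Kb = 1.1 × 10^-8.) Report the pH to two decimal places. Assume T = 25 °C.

NH3OH+ is the conjugate acid of the weak base NH2OH.
Ka = Kw/Kb = 1.0×10^-14 / 1.1 × 10^-8 = 9.09 × 10^-7
From the ICE table, Ka = [H+]²/(0.466 − [H+]) = 9.09 × 10^-7.
Since Ka ≪ C₀, [H+] ≈ √(Ka·C₀) = 6.51 × 10^-4 M.
([H+]/C₀ = 0.14% < 5%, so the approximation holds.)
pH = −log(6.51 × 10^-4) = 3.19

pH = 3.19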